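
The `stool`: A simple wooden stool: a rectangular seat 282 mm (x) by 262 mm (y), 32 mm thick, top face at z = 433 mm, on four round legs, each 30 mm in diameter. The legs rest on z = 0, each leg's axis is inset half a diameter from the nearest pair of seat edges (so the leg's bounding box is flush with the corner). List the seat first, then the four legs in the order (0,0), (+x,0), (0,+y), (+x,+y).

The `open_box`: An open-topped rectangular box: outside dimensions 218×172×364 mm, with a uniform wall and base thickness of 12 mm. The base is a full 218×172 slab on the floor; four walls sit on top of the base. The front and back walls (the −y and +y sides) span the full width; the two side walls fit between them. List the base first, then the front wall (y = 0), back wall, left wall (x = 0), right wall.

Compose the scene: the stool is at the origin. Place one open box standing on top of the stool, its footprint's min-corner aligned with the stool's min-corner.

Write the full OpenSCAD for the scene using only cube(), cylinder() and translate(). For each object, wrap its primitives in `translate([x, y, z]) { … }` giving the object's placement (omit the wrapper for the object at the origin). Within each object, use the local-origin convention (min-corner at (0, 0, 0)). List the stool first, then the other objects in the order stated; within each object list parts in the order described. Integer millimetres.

translate([0, 0, 401]) cube([282, 262, 32]);
translate([15, 15, 0]) cylinder(h = 401, r = 15);
translate([267, 15, 0]) cylinder(h = 401, r = 15);
translate([15, 247, 0]) cylinder(h = 401, r = 15);
translate([267, 247, 0]) cylinder(h = 401, r = 15);
translate([0, 0, 433]) {
  cube([218, 172, 12]);
  translate([0, 0, 12]) cube([218, 12, 352]);
  translate([0, 160, 12]) cube([218, 12, 352]);
  translate([0, 12, 12]) cube([12, 148, 352]);
  translate([206, 12, 12]) cube([12, 148, 352]);
}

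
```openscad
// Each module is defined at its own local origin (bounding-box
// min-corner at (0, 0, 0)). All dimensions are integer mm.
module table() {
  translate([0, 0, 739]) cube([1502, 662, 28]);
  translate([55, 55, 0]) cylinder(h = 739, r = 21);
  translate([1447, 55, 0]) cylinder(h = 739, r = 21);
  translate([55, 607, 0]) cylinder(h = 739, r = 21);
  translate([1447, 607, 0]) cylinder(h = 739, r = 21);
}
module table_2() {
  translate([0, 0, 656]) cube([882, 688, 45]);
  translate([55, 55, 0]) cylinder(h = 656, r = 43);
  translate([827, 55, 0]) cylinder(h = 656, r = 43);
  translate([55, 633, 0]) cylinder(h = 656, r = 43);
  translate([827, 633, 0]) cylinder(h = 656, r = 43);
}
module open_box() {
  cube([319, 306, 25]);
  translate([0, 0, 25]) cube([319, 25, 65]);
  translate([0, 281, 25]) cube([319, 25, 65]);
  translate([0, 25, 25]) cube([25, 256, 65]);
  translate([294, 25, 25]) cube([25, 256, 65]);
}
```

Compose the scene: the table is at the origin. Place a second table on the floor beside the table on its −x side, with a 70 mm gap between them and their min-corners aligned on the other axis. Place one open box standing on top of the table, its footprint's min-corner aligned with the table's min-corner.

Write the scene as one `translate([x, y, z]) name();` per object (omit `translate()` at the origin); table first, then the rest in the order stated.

table();
translate([-952, 0, 0]) table_2();
translate([0, 0, 767]) open_box();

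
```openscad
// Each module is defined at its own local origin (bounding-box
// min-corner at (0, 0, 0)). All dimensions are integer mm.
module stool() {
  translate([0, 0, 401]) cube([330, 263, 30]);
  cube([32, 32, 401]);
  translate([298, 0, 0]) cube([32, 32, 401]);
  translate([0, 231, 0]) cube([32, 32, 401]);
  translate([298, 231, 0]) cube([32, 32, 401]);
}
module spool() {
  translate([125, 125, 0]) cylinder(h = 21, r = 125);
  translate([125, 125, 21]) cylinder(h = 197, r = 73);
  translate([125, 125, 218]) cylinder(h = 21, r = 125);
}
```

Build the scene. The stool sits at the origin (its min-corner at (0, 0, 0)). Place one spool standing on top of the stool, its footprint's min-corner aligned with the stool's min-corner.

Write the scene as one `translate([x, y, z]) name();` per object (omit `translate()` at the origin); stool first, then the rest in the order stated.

stool();
translate([0, 0, 431]) spool();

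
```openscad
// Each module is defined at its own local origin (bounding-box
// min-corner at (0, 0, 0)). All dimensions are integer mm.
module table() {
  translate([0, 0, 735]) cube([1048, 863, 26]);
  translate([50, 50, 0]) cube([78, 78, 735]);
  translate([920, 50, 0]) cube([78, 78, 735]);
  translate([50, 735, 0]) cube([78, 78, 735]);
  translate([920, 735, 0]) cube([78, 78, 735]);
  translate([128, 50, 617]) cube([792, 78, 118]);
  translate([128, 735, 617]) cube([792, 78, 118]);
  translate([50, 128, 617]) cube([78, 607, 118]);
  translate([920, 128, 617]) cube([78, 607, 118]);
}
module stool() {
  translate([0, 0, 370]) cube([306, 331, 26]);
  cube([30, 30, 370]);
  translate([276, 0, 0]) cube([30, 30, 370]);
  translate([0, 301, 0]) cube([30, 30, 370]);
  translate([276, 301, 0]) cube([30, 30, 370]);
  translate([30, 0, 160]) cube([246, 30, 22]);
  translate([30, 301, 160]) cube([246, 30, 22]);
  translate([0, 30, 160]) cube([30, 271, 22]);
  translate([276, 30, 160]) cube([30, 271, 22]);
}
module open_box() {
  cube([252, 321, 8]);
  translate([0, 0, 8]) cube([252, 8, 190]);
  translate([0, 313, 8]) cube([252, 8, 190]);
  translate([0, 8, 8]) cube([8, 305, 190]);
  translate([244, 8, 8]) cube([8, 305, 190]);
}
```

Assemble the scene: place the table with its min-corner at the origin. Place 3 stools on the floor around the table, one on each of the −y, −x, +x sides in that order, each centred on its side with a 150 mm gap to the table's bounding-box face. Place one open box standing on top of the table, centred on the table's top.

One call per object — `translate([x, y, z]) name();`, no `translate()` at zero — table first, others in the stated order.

table();
translate([371, -481, 0]) stool();
translate([-456, 266, 0]) stool();
translate([1198, 266, 0]) stool();
translate([398, 271, 761]) open_box();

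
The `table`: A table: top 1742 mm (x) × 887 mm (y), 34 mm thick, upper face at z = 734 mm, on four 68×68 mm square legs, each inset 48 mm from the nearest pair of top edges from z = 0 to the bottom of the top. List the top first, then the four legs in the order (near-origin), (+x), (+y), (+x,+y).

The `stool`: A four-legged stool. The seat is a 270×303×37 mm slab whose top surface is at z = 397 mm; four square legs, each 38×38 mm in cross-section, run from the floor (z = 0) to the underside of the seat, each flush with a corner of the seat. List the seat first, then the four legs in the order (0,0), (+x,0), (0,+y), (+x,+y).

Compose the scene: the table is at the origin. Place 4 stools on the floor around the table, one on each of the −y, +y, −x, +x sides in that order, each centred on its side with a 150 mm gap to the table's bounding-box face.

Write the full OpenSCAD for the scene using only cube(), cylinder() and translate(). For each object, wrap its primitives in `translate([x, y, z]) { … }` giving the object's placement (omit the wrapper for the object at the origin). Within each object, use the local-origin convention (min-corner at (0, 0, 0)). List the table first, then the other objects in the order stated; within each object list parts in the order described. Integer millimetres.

translate([0, 0, 700]) cube([1742, 887, 34]);
translate([48, 48, 0]) cube([68, 68, 700]);
translate([1626, 48, 0]) cube([68, 68, 700]);
translate([48, 771, 0]) cube([68, 68, 700]);
translate([1626, 771, 0]) cube([68, 68, 700]);
translate([736, -453, 0]) {
  translate([0, 0, 360]) cube([270, 303, 37]);
  cube([38, 38, 360]);
  translate([232, 0, 0]) cube([38, 38, 360]);
  translate([0, 265, 0]) cube([38, 38, 360]);
  translate([232, 265, 0]) cube([38, 38, 360]);
}
translate([736, 1037, 0]) {
  translate([0, 0, 360]) cube([270, 303, 37]);
  cube([38, 38, 360]);
  translate([232, 0, 0]) cube([38, 38, 360]);
  translate([0, 265, 0]) cube([38, 38, 360]);
  translate([232, 265, 0]) cube([38, 38, 360]);
}
translate([-420, 292, 0]) {
  translate([0, 0, 360]) cube([270, 303, 37]);
  cube([38, 38, 360]);
  translate([232, 0, 0]) cube([38, 38, 360]);
  translate([0, 265, 0]) cube([38, 38, 360]);
  translate([232, 265, 0]) cube([38, 38, 360]);
}
translate([1892, 292, 0]) {
  translate([0, 0, 360]) cube([270, 303, 37]);
  cube([38, 38, 360]);
  translate([232, 0, 0]) cube([38, 38, 360]);
  translate([0, 265, 0]) cube([38, 38, 360]);
  translate([232, 265, 0]) cube([38, 38, 360]);
}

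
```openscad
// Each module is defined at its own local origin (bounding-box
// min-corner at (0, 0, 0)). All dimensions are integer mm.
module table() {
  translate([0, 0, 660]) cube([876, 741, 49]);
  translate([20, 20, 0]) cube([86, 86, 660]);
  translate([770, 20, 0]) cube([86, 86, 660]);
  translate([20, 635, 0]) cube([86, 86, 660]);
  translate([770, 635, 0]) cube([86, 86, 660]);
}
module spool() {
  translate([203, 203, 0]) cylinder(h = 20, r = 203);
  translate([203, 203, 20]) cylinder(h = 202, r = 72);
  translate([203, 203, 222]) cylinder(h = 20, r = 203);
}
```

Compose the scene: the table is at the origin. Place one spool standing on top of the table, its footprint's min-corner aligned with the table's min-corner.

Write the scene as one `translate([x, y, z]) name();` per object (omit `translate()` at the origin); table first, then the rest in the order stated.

table();
translate([0, 0, 709]) spool();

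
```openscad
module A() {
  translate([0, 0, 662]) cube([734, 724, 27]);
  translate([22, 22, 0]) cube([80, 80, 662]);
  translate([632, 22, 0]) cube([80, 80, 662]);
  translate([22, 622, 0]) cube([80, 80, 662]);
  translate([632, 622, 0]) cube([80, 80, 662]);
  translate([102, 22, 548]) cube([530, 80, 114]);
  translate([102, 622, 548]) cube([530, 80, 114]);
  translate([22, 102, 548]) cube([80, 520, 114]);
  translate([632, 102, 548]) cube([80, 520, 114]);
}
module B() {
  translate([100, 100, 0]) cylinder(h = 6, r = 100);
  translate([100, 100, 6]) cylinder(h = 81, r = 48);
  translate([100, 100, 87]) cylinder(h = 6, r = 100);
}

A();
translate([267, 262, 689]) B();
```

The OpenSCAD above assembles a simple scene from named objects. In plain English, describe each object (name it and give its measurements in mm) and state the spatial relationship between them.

A is a table with a 734×724 mm rectangular top, 27 mm thick, top surface at z = 689 mm, supported by four 80×80 mm square legs, each inset 22 mm from the nearest pair of top edges, running from the floor. Four apron rails, 80 mm thick and 114 mm tall, run between adjacent legs with their top edges flush with the underside of the top and their outer faces flush with the legs' outer faces.

B is a spool: two coaxial disc flanges of radius 100 mm and thickness 6 mm, joined by a core cylinder of radius 48 mm and height 81 mm. The lower flange rests on z = 0 and the three cylinders share a vertical axis.

The spool is on top of the table, centred.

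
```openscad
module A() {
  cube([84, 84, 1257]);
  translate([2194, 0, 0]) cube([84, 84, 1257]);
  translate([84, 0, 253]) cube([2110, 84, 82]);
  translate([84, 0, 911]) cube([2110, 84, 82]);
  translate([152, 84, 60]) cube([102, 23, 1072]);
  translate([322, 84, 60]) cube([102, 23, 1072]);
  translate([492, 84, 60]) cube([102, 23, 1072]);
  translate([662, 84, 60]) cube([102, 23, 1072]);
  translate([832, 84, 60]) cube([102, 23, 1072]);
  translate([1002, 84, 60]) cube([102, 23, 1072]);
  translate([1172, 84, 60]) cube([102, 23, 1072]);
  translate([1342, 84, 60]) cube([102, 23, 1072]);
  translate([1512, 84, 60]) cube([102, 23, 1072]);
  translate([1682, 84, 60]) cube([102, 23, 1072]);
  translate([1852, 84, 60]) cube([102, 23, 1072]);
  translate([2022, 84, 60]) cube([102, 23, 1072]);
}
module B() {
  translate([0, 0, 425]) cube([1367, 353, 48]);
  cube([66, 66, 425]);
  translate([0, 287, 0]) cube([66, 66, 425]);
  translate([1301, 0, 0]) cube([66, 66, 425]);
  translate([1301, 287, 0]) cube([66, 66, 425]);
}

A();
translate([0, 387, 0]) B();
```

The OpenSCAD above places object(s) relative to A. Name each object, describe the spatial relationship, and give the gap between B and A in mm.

A is a fence section. B is a bench. The bench is on the floor beside the fence section on its +y side. The gap between the bench and the fence section is 280 mm.

The bench's nearest face is 280 mm from the fence section's +y face.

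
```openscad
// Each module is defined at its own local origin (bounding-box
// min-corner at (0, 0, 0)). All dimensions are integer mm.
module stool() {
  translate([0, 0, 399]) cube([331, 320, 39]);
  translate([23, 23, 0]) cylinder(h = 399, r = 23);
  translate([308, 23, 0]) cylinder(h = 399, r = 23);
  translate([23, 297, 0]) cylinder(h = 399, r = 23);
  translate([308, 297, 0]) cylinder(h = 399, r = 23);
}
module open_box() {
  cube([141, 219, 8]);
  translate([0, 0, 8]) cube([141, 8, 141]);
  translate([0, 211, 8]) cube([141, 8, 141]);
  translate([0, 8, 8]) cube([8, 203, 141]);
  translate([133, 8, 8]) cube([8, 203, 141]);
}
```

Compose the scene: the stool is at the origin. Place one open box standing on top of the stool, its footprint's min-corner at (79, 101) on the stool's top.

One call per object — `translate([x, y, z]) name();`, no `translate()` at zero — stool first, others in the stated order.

stool();
translate([79, 101, 438]) open_box();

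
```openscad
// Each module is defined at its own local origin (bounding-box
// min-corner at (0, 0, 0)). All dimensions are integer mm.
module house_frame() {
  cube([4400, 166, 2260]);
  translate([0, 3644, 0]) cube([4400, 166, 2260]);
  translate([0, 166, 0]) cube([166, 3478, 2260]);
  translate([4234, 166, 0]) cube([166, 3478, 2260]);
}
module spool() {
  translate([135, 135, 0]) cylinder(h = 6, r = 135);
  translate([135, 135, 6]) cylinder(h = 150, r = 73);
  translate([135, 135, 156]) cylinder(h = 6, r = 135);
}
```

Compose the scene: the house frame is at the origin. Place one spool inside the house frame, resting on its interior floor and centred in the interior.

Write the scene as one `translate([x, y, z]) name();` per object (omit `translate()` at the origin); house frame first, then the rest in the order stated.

house_frame();
translate([2065, 1770, 0]) spool();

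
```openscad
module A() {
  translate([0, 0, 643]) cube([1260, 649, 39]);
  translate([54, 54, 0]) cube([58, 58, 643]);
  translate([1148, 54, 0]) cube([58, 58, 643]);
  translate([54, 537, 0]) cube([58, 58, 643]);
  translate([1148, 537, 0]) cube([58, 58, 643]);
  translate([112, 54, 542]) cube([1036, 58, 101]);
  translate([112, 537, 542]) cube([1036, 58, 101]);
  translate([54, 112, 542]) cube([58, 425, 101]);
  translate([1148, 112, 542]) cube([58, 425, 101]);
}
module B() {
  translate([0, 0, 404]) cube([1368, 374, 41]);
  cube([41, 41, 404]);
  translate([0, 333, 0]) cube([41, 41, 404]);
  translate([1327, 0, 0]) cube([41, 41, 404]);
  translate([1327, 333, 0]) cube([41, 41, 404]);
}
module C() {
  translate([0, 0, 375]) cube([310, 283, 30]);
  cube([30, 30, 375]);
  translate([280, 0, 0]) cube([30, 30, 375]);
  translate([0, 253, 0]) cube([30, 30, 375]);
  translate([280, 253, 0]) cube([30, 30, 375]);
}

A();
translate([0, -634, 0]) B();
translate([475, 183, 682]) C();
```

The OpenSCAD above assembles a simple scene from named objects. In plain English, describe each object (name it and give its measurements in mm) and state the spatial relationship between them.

A is a table with a 1260×649 mm rectangular top, 39 mm thick, top surface at z = 682 mm, supported by four 58×58 mm square legs, each inset 54 mm from the nearest pair of top edges, running from the floor. Four apron rails, 58 mm thick and 101 mm tall, run between adjacent legs with their top edges flush with the underside of the top and their outer faces flush with the legs' outer faces.

B is a bench: a 1368×374 mm seat slab, 41 mm thick, top at z = 445 mm, on four 41×41 mm square legs flush with the seat corners and standing on z = 0.

C is a simple wooden stool: a rectangular seat 310 mm (x) by 283 mm (y), 30 mm thick, top face at z = 405 mm, on four square legs, each 30×30 mm in cross-section. The legs rest on z = 0, each flush with a corner of the seat.

The bench is on the floor beside the table on its −y side. The stool is on top of the table, centred.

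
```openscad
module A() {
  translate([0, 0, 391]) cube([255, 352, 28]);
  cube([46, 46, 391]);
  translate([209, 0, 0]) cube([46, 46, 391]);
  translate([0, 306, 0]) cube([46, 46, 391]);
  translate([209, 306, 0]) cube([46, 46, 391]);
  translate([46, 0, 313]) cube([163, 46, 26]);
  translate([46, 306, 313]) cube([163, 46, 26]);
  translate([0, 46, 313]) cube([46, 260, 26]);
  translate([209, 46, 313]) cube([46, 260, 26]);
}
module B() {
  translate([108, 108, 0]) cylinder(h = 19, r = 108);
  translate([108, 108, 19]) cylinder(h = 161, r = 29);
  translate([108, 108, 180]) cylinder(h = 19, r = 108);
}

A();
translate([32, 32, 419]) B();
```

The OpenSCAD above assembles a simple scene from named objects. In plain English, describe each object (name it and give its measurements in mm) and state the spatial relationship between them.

A is a simple wooden stool: a rectangular seat 255 mm (x) by 352 mm (y), 28 mm thick, top face at z = 419 mm, on four square legs, each 46×46 mm in cross-section. The legs rest on z = 0, each flush with a corner of the seat. Four stretchers, 46 mm wide and 26 mm tall, connect adjacent legs with their undersides at z = 313 mm, each running between the inner faces of the legs it joins and aligned with the legs' outer faces on the other axis.

B is a spool: two coaxial disc flanges of radius 108 mm and thickness 19 mm, joined by a core cylinder of radius 29 mm and height 161 mm. The lower flange rests on z = 0 and the three cylinders share a vertical axis.

The spool is on top of the stool.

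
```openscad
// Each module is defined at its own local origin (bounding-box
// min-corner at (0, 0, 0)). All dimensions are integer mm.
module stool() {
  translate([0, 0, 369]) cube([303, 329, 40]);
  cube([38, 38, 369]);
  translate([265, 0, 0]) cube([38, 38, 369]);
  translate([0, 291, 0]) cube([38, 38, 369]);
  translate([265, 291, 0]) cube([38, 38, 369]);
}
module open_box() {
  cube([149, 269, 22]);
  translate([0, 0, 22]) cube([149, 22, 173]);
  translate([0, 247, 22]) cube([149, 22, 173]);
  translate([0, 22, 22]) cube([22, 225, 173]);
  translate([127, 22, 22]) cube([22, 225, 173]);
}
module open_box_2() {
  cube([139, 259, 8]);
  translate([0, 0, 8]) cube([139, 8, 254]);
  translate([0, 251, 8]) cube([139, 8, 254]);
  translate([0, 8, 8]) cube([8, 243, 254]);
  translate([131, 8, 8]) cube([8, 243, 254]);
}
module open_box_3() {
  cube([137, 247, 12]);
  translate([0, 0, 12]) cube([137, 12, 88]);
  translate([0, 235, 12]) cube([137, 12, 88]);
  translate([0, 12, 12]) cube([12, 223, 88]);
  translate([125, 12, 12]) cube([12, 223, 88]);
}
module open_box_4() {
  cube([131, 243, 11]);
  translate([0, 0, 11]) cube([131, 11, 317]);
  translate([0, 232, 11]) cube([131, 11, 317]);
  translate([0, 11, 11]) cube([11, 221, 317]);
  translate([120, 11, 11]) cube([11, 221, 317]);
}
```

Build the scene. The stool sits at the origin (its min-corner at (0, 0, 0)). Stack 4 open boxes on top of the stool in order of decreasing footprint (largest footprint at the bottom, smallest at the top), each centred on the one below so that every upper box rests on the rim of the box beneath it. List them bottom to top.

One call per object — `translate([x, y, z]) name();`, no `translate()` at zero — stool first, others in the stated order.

stool();
translate([77, 30, 409]) open_box();
translate([82, 35, 604]) open_box_2();
translate([83, 41, 866]) open_box_3();
translate([86, 43, 966]) open_box_4();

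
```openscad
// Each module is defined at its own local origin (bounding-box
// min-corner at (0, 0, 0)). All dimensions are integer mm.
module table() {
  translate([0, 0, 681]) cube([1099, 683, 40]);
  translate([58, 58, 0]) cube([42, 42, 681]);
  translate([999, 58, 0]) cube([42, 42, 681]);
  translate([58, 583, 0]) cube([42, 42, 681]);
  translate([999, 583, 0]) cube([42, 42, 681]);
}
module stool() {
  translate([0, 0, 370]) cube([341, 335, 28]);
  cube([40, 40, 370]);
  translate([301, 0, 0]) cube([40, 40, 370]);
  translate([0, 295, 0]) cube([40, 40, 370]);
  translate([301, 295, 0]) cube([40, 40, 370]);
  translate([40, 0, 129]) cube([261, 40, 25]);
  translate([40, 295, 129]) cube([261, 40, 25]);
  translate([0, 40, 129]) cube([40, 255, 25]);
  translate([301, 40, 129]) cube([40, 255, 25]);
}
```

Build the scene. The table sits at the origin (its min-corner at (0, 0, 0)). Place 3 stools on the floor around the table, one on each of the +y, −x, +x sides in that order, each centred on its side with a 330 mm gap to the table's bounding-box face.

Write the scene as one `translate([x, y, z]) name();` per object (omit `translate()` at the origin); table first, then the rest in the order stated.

table();
translate([379, 1013, 0]) stool();
translate([-671, 174, 0]) stool();
translate([1429, 174, 0]) stool();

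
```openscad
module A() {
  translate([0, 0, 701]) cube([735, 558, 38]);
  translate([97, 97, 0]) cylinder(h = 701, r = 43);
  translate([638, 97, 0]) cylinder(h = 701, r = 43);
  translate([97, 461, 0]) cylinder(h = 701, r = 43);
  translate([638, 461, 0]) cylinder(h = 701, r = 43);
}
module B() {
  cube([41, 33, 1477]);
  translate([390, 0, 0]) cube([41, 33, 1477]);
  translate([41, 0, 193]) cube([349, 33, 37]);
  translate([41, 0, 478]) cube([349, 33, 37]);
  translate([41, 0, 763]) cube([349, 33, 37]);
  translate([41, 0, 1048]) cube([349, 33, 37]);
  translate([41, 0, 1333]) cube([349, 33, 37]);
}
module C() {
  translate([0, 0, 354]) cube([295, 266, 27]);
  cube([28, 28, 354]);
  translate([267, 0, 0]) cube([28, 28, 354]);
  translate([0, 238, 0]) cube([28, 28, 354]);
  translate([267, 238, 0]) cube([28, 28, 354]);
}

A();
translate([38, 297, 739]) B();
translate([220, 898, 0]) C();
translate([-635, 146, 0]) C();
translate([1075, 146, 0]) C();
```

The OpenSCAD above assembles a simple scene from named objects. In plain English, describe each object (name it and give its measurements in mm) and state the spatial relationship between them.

A is a table with a 735×558 mm rectangular top, 38 mm thick, top surface at z = 739 mm, supported by four round legs of 86 mm diameter, each leg's bounding box inset 54 mm from the nearest pair of top edges, running from the floor.

B is a wooden ladder with two side rails of 41×33 mm section and 1477 mm height, set 431 mm apart overall. Between them run 5 rectangular rungs (33 mm deep, 37 mm thick), front faces flush with the rails' −y face. The bottom of the first rung is 193 mm above the floor and each subsequent rung is 285 mm higher than the one below.

C is a simple wooden stool: a rectangular seat 295 mm (x) by 266 mm (y), 27 mm thick, top face at z = 381 mm, on four square legs, each 28×28 mm in cross-section. The legs rest on z = 0, each flush with a corner of the seat.

The ladder is on top of the table. Three stools sit around the table at the +y, −x, +x sides.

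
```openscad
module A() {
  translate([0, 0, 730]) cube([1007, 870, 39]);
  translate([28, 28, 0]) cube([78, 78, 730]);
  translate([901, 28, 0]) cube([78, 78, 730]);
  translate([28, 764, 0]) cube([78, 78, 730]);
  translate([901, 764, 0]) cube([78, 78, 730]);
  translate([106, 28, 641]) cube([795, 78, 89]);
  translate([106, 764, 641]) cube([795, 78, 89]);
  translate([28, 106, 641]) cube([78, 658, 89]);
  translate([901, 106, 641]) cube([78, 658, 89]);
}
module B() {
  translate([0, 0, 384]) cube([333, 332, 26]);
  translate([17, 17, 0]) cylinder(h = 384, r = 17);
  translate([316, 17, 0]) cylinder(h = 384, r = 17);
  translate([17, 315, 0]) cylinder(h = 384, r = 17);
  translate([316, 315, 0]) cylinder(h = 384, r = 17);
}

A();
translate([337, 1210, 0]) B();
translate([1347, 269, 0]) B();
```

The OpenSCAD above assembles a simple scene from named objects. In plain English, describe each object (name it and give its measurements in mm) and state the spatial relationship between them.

A is a table: top 1007 mm (x) × 870 mm (y), 39 mm thick, upper face at z = 769 mm, on four 78×78 mm square legs, each inset 28 mm from the nearest pair of top edges, running from z = 0 to the bottom of the top. Four apron rails, 78 mm thick and 89 mm tall, run between adjacent legs with their top edges flush with the underside of the top and their outer faces flush with the legs' outer faces.

B is a four-legged stool. The seat is a 333×332×26 mm slab whose top surface is at z = 410 mm; four round legs, each 34 mm in diameter, run from the floor (z = 0) to the underside of the seat, each leg's axis is inset half a diameter from the nearest pair of seat edges (so the leg's bounding box is flush with the corner).

Two stools sit around the table at the +y, +x sides.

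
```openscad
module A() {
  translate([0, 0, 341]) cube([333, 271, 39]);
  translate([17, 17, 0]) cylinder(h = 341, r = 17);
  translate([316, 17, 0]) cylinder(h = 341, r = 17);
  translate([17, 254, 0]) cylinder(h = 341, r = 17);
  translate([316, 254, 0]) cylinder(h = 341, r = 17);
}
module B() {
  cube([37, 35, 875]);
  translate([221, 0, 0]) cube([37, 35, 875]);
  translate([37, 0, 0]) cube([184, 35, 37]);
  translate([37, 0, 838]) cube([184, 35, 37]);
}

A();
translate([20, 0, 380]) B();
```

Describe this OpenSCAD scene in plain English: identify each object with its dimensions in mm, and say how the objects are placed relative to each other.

A is a simple wooden stool: a rectangular seat 333 mm (x) by 271 mm (y), 39 mm thick, top face at z = 380 mm, on four round legs, each 34 mm in diameter. The legs rest on z = 0, each leg's axis is inset half a diameter from the nearest pair of seat edges (so the leg's bounding box is flush with the corner).

B is a rectangular picture frame lying in the x–z plane (depth along y). The opening is 184 mm wide (x) by 801 mm tall (z), surrounded by a border 37 mm wide on all four sides. The frame is 35 mm deep and is made of two full-height vertical stiles with two horizontal rails fitted between them.

The picture frame is on top of the stool.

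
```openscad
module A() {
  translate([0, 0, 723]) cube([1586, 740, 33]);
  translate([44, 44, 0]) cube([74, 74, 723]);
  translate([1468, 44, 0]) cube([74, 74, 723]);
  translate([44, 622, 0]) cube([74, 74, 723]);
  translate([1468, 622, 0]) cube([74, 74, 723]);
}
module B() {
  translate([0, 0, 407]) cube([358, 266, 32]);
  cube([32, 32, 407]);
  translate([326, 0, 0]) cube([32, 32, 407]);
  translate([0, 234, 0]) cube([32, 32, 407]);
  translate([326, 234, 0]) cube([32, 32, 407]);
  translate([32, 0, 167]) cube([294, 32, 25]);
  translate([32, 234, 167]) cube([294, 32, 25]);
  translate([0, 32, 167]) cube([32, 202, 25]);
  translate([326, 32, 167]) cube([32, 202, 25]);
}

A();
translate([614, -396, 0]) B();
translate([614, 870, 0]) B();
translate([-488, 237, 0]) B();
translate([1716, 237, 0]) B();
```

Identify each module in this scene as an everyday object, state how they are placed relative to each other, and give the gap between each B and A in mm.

Each stool's nearest face is 130 mm from the table's bounding box.

A is a table. B is a stool. Four stools sit around the table at the −y, +y, −x, +x sides. The gap between each stool and the table is 130 mm.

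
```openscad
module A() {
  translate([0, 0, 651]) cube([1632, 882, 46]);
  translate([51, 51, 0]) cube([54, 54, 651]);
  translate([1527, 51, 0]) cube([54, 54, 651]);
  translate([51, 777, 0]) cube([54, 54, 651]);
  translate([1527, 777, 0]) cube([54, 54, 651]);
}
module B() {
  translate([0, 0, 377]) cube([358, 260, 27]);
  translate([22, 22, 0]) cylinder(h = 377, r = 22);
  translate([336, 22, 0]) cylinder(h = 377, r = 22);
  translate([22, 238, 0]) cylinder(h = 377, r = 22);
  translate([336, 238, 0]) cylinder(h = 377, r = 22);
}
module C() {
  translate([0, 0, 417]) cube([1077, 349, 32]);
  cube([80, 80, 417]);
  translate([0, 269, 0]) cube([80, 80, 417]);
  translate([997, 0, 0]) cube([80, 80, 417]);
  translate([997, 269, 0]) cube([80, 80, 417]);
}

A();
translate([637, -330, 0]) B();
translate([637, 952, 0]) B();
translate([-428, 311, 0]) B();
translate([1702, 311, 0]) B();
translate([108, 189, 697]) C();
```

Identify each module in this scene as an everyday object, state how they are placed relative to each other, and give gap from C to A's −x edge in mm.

The bench's min-x is at 108; the table's min-x is 0; gap = 108 mm.

A is a table. B is a stool. C is a bench. Four stools sit around the table at the −y, +y, −x, +x sides. The bench is on top of the table. The gap from the bench to the table's −x edge is 108 mm.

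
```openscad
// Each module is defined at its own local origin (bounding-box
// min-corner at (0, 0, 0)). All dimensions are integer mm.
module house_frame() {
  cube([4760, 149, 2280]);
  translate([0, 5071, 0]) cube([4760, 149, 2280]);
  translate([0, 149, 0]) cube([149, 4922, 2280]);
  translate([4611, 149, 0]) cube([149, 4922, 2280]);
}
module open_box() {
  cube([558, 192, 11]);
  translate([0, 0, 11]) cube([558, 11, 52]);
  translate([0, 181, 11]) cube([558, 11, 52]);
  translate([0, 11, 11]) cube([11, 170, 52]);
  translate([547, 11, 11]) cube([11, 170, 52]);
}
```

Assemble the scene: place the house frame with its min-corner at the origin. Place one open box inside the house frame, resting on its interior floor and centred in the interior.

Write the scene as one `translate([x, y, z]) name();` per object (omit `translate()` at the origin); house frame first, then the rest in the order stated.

house_frame();
translate([2101, 2514, 0]) open_box();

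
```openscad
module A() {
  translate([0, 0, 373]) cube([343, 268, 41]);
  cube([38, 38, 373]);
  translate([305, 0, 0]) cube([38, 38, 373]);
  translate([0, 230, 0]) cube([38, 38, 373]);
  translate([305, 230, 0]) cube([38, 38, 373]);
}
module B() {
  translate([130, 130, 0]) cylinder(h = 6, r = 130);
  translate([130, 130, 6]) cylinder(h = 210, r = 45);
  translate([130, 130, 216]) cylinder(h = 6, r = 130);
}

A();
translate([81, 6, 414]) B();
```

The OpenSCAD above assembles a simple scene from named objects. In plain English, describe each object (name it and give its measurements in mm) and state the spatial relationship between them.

A is a simple wooden stool: a rectangular seat 343 mm (x) by 268 mm (y), 41 mm thick, top face at z = 414 mm, on four square legs, each 38×38 mm in cross-section. The legs rest on z = 0, each flush with a corner of the seat.

B is a spool: two coaxial disc flanges of radius 130 mm and thickness 6 mm, joined by a core cylinder of radius 45 mm and height 210 mm. The lower flange rests on z = 0 and the three cylinders share a vertical axis.

The spool is on top of the stool.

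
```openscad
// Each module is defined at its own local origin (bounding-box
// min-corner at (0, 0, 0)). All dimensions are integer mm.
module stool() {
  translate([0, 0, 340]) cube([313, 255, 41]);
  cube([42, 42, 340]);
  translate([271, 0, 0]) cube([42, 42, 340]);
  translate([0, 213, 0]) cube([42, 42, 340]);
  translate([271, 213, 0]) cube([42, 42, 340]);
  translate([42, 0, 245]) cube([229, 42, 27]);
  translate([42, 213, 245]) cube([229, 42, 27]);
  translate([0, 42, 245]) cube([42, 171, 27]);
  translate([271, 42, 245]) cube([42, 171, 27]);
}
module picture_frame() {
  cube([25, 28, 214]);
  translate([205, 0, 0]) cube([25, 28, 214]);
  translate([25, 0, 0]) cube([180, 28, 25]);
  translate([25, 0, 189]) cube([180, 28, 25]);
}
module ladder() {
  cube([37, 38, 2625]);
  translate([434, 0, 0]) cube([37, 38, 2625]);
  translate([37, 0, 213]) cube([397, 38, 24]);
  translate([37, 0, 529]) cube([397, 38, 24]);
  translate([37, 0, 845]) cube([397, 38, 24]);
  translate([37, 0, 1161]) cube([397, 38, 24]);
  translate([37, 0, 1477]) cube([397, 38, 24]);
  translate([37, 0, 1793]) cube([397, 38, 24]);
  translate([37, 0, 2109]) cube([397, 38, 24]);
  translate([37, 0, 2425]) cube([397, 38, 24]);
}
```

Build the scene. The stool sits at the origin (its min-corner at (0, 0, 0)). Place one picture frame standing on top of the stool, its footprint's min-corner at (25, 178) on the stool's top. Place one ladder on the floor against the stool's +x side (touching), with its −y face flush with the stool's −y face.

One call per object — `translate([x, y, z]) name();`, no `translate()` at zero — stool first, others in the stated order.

stool();
translate([25, 178, 381]) picture_frame();
translate([313, 0, 0]) ladder();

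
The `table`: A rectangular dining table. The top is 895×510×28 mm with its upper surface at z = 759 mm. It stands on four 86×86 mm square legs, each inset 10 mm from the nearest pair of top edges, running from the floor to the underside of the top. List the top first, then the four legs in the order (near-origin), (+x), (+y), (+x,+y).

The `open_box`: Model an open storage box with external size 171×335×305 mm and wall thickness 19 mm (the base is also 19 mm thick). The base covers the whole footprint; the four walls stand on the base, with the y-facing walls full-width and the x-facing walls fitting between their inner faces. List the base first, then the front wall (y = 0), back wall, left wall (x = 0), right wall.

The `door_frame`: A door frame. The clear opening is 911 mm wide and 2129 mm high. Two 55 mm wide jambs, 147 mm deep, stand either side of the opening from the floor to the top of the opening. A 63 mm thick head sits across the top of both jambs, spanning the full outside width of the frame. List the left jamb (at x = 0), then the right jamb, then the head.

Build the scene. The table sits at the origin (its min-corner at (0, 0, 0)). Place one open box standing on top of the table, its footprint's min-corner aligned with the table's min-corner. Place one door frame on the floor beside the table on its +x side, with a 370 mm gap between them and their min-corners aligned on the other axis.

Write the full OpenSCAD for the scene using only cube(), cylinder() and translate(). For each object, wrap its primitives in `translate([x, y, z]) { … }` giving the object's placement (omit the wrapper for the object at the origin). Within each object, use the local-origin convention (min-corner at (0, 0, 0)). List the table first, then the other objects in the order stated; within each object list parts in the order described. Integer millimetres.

translate([0, 0, 731]) cube([895, 510, 28]);
translate([10, 10, 0]) cube([86, 86, 731]);
translate([799, 10, 0]) cube([86, 86, 731]);
translate([10, 414, 0]) cube([86, 86, 731]);
translate([799, 414, 0]) cube([86, 86, 731]);
translate([0, 0, 759]) {
  cube([171, 335, 19]);
  translate([0, 0, 19]) cube([171, 19, 286]);
  translate([0, 316, 19]) cube([171, 19, 286]);
  translate([0, 19, 19]) cube([19, 297, 286]);
  translate([152, 19, 19]) cube([19, 297, 286]);
}
translate([1265, 0, 0]) {
  cube([55, 147, 2129]);
  translate([966, 0, 0]) cube([55, 147, 2129]);
  translate([0, 0, 2129]) cube([1021, 147, 63]);
}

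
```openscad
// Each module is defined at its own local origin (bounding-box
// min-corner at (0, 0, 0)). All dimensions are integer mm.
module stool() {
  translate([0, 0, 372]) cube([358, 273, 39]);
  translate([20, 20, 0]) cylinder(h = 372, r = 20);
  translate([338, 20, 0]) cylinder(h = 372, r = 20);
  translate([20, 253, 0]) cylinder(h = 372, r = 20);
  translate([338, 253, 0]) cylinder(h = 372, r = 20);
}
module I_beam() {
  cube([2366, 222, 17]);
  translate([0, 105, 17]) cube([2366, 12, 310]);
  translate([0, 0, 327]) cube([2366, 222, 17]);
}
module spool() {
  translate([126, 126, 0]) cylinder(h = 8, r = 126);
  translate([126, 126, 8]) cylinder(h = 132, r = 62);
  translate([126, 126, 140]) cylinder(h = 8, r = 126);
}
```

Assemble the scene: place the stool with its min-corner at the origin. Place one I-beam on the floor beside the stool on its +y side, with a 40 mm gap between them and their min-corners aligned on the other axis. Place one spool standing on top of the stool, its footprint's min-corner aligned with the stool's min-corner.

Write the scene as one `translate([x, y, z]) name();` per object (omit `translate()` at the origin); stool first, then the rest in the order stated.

stool();
translate([0, 313, 0]) I_beam();
translate([0, 0, 411]) spool();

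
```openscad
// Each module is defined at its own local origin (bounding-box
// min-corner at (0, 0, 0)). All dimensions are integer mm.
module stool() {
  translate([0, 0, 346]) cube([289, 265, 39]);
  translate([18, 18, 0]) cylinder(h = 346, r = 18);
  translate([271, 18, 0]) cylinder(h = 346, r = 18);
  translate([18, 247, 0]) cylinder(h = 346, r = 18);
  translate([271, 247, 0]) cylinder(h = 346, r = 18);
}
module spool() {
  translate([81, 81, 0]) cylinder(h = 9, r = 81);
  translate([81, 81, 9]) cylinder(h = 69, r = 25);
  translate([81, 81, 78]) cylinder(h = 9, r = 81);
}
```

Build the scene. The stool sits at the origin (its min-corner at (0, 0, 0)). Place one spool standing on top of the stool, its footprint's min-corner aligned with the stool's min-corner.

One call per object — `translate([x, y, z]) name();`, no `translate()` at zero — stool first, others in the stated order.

stool();
translate([0, 0, 385]) spool();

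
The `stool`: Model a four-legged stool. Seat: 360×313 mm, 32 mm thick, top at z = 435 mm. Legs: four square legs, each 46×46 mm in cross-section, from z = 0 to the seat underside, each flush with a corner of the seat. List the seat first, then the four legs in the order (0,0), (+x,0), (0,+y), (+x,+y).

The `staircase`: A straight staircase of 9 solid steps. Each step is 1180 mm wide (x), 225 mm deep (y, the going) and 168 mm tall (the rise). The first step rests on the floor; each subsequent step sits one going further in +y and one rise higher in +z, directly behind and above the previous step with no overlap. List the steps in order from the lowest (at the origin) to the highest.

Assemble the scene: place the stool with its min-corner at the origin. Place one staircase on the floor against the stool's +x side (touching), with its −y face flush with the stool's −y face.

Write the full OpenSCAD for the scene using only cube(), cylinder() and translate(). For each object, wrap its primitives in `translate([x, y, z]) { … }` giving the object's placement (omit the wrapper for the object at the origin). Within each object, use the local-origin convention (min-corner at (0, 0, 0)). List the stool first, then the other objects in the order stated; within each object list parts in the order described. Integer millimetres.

translate([0, 0, 403]) cube([360, 313, 32]);
cube([46, 46, 403]);
translate([314, 0, 0]) cube([46, 46, 403]);
translate([0, 267, 0]) cube([46, 46, 403]);
translate([314, 267, 0]) cube([46, 46, 403]);
translate([360, 0, 0]) {
  cube([1180, 225, 168]);
  translate([0, 225, 168]) cube([1180, 225, 168]);
  translate([0, 450, 336]) cube([1180, 225, 168]);
  translate([0, 675, 504]) cube([1180, 225, 168]);
  translate([0, 900, 672]) cube([1180, 225, 168]);
  translate([0, 1125, 840]) cube([1180, 225, 168]);
  translate([0, 1350, 1008]) cube([1180, 225, 168]);
  translate([0, 1575, 1176]) cube([1180, 225, 168]);
  translate([0, 1800, 1344]) cube([1180, 225, 168]);
}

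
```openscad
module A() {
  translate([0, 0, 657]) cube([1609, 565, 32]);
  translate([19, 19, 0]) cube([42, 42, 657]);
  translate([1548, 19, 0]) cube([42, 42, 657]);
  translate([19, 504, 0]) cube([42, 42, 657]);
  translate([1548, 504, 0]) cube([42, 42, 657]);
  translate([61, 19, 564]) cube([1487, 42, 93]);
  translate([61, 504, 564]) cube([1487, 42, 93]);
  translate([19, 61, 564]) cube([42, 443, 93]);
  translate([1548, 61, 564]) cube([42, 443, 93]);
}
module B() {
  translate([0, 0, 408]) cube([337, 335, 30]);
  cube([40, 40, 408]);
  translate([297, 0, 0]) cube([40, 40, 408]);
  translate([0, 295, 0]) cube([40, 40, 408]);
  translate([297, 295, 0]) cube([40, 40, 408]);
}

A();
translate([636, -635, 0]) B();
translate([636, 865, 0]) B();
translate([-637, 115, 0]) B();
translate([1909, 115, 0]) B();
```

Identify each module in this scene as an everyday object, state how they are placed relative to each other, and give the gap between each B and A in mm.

Each stool's nearest face is 300 mm from the table's bounding box.

A is a table. B is a stool. Four stools sit around the table at the −y, +y, −x, +x sides. The gap between each stool and the table is 300 mm.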